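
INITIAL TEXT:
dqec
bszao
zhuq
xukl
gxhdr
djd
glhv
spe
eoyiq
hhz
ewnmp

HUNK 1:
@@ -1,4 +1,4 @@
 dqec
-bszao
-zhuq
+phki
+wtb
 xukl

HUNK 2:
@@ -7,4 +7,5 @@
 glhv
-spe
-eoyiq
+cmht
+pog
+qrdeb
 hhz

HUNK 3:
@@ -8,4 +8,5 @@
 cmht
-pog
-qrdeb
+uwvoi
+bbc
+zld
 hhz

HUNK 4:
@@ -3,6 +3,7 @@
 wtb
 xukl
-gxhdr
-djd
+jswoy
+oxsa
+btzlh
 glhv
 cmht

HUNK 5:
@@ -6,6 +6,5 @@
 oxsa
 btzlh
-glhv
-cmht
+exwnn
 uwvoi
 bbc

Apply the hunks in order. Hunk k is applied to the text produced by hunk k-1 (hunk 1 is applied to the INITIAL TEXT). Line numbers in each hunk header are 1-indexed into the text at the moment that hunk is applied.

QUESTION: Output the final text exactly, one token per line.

Answer: dqec
phki
wtb
xukl
jswoy
oxsa
btzlh
exwnn
uwvoi
bbc
zld
hhz
ewnmp

Derivation:
Hunk 1: at line 1 remove [bszao,zhuq] add [phki,wtb] -> 11 lines: dqec phki wtb xukl gxhdr djd glhv spe eoyiq hhz ewnmp
Hunk 2: at line 7 remove [spe,eoyiq] add [cmht,pog,qrdeb] -> 12 lines: dqec phki wtb xukl gxhdr djd glhv cmht pog qrdeb hhz ewnmp
Hunk 3: at line 8 remove [pog,qrdeb] add [uwvoi,bbc,zld] -> 13 lines: dqec phki wtb xukl gxhdr djd glhv cmht uwvoi bbc zld hhz ewnmp
Hunk 4: at line 3 remove [gxhdr,djd] add [jswoy,oxsa,btzlh] -> 14 lines: dqec phki wtb xukl jswoy oxsa btzlh glhv cmht uwvoi bbc zld hhz ewnmp
Hunk 5: at line 6 remove [glhv,cmht] add [exwnn] -> 13 lines: dqec phki wtb xukl jswoy oxsa btzlh exwnn uwvoi bbc zld hhz ewnmp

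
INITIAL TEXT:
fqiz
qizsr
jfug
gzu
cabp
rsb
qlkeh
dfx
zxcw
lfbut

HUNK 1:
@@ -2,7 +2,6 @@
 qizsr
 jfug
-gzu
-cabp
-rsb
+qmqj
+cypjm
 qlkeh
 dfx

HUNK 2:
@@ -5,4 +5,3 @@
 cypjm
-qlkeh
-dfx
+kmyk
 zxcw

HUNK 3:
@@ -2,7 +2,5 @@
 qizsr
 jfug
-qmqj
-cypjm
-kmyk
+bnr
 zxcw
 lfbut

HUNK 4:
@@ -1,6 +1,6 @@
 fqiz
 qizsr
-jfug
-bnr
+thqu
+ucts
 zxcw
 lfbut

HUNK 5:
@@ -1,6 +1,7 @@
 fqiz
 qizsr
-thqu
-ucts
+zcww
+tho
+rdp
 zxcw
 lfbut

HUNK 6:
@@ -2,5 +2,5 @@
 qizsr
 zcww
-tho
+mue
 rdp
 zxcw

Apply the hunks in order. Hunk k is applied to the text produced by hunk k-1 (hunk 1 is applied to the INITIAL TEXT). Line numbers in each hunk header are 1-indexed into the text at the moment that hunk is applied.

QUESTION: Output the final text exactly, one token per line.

Hunk 1: at line 2 remove [gzu,cabp,rsb] add [qmqj,cypjm] -> 9 lines: fqiz qizsr jfug qmqj cypjm qlkeh dfx zxcw lfbut
Hunk 2: at line 5 remove [qlkeh,dfx] add [kmyk] -> 8 lines: fqiz qizsr jfug qmqj cypjm kmyk zxcw lfbut
Hunk 3: at line 2 remove [qmqj,cypjm,kmyk] add [bnr] -> 6 lines: fqiz qizsr jfug bnr zxcw lfbut
Hunk 4: at line 1 remove [jfug,bnr] add [thqu,ucts] -> 6 lines: fqiz qizsr thqu ucts zxcw lfbut
Hunk 5: at line 1 remove [thqu,ucts] add [zcww,tho,rdp] -> 7 lines: fqiz qizsr zcww tho rdp zxcw lfbut
Hunk 6: at line 2 remove [tho] add [mue] -> 7 lines: fqiz qizsr zcww mue rdp zxcw lfbut

Answer: fqiz
qizsr
zcww
mue
rdp
zxcw
lfbut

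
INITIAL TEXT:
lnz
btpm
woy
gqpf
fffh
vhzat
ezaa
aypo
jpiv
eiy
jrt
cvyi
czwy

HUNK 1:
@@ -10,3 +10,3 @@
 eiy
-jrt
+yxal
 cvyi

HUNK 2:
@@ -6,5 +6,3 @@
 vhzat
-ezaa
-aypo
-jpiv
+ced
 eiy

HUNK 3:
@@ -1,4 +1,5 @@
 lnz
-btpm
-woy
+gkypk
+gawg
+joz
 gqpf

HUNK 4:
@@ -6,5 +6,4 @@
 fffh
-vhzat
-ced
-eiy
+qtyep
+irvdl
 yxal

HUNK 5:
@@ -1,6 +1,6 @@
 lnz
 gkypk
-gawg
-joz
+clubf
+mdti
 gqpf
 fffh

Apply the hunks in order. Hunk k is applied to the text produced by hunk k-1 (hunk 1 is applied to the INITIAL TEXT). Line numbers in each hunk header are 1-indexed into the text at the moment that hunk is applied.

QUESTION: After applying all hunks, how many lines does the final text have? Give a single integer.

Answer: 11

Derivation:
Hunk 1: at line 10 remove [jrt] add [yxal] -> 13 lines: lnz btpm woy gqpf fffh vhzat ezaa aypo jpiv eiy yxal cvyi czwy
Hunk 2: at line 6 remove [ezaa,aypo,jpiv] add [ced] -> 11 lines: lnz btpm woy gqpf fffh vhzat ced eiy yxal cvyi czwy
Hunk 3: at line 1 remove [btpm,woy] add [gkypk,gawg,joz] -> 12 lines: lnz gkypk gawg joz gqpf fffh vhzat ced eiy yxal cvyi czwy
Hunk 4: at line 6 remove [vhzat,ced,eiy] add [qtyep,irvdl] -> 11 lines: lnz gkypk gawg joz gqpf fffh qtyep irvdl yxal cvyi czwy
Hunk 5: at line 1 remove [gawg,joz] add [clubf,mdti] -> 11 lines: lnz gkypk clubf mdti gqpf fffh qtyep irvdl yxal cvyi czwy
Final line count: 11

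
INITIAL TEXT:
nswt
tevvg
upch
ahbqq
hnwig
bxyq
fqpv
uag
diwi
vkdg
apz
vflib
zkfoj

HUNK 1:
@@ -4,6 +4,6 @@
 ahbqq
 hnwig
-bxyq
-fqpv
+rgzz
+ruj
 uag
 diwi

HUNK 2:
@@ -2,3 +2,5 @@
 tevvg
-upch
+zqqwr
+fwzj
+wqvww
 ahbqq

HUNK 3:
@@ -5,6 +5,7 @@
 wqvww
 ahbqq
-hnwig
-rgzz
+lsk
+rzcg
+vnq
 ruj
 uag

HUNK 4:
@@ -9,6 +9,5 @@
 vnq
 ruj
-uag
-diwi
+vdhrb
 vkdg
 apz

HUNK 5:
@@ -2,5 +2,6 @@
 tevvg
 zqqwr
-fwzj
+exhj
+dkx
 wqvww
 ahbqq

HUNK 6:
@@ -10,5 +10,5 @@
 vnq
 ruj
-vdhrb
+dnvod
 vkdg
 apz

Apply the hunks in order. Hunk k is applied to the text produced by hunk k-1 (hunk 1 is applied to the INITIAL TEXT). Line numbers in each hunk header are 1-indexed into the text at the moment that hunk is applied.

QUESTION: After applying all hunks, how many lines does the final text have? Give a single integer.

Hunk 1: at line 4 remove [bxyq,fqpv] add [rgzz,ruj] -> 13 lines: nswt tevvg upch ahbqq hnwig rgzz ruj uag diwi vkdg apz vflib zkfoj
Hunk 2: at line 2 remove [upch] add [zqqwr,fwzj,wqvww] -> 15 lines: nswt tevvg zqqwr fwzj wqvww ahbqq hnwig rgzz ruj uag diwi vkdg apz vflib zkfoj
Hunk 3: at line 5 remove [hnwig,rgzz] add [lsk,rzcg,vnq] -> 16 lines: nswt tevvg zqqwr fwzj wqvww ahbqq lsk rzcg vnq ruj uag diwi vkdg apz vflib zkfoj
Hunk 4: at line 9 remove [uag,diwi] add [vdhrb] -> 15 lines: nswt tevvg zqqwr fwzj wqvww ahbqq lsk rzcg vnq ruj vdhrb vkdg apz vflib zkfoj
Hunk 5: at line 2 remove [fwzj] add [exhj,dkx] -> 16 lines: nswt tevvg zqqwr exhj dkx wqvww ahbqq lsk rzcg vnq ruj vdhrb vkdg apz vflib zkfoj
Hunk 6: at line 10 remove [vdhrb] add [dnvod] -> 16 lines: nswt tevvg zqqwr exhj dkx wqvww ahbqq lsk rzcg vnq ruj dnvod vkdg apz vflib zkfoj
Final line count: 16

Answer: 16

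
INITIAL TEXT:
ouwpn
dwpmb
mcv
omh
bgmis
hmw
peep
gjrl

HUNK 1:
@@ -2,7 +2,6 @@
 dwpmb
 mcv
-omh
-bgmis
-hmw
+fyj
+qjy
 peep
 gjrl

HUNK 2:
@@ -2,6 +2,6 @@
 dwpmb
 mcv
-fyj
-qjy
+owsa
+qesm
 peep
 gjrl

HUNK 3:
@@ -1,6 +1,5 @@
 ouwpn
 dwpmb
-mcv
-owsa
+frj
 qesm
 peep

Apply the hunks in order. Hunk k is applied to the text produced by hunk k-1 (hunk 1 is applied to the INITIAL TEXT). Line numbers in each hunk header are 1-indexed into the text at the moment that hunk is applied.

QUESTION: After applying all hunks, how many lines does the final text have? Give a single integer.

Answer: 6

Derivation:
Hunk 1: at line 2 remove [omh,bgmis,hmw] add [fyj,qjy] -> 7 lines: ouwpn dwpmb mcv fyj qjy peep gjrl
Hunk 2: at line 2 remove [fyj,qjy] add [owsa,qesm] -> 7 lines: ouwpn dwpmb mcv owsa qesm peep gjrl
Hunk 3: at line 1 remove [mcv,owsa] add [frj] -> 6 lines: ouwpn dwpmb frj qesm peep gjrl
Final line count: 6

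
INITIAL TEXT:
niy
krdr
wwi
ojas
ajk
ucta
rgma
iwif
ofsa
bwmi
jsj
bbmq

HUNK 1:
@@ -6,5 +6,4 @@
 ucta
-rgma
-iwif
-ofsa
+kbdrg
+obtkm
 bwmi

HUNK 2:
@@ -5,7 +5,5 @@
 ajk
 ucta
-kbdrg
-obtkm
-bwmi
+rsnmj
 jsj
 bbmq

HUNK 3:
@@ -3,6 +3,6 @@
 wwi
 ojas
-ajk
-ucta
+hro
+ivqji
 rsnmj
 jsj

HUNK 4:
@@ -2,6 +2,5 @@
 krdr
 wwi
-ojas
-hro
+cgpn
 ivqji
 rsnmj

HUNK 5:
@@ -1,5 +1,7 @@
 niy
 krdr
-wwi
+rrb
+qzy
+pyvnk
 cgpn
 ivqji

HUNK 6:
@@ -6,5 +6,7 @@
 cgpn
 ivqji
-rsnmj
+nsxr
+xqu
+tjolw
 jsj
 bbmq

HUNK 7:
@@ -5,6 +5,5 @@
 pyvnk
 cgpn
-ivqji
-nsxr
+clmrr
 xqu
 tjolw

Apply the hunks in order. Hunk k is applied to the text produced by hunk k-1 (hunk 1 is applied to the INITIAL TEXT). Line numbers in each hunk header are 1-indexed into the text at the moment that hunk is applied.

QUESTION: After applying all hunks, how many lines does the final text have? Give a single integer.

Answer: 11

Derivation:
Hunk 1: at line 6 remove [rgma,iwif,ofsa] add [kbdrg,obtkm] -> 11 lines: niy krdr wwi ojas ajk ucta kbdrg obtkm bwmi jsj bbmq
Hunk 2: at line 5 remove [kbdrg,obtkm,bwmi] add [rsnmj] -> 9 lines: niy krdr wwi ojas ajk ucta rsnmj jsj bbmq
Hunk 3: at line 3 remove [ajk,ucta] add [hro,ivqji] -> 9 lines: niy krdr wwi ojas hro ivqji rsnmj jsj bbmq
Hunk 4: at line 2 remove [ojas,hro] add [cgpn] -> 8 lines: niy krdr wwi cgpn ivqji rsnmj jsj bbmq
Hunk 5: at line 1 remove [wwi] add [rrb,qzy,pyvnk] -> 10 lines: niy krdr rrb qzy pyvnk cgpn ivqji rsnmj jsj bbmq
Hunk 6: at line 6 remove [rsnmj] add [nsxr,xqu,tjolw] -> 12 lines: niy krdr rrb qzy pyvnk cgpn ivqji nsxr xqu tjolw jsj bbmq
Hunk 7: at line 5 remove [ivqji,nsxr] add [clmrr] -> 11 lines: niy krdr rrb qzy pyvnk cgpn clmrr xqu tjolw jsj bbmq
Final line count: 11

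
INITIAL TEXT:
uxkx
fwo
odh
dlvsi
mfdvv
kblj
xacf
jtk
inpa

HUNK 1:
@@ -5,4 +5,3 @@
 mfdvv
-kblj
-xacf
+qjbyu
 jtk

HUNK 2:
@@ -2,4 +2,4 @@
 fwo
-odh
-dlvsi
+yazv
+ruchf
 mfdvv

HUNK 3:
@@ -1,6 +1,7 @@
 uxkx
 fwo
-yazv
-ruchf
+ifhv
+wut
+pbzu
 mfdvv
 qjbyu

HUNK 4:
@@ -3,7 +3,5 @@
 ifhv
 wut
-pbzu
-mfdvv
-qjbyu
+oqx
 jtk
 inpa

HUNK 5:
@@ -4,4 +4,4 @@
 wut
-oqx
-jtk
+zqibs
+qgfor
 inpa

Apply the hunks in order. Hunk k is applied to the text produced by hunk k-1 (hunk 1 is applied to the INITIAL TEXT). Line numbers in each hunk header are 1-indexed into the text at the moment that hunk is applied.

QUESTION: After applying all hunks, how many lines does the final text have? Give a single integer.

Hunk 1: at line 5 remove [kblj,xacf] add [qjbyu] -> 8 lines: uxkx fwo odh dlvsi mfdvv qjbyu jtk inpa
Hunk 2: at line 2 remove [odh,dlvsi] add [yazv,ruchf] -> 8 lines: uxkx fwo yazv ruchf mfdvv qjbyu jtk inpa
Hunk 3: at line 1 remove [yazv,ruchf] add [ifhv,wut,pbzu] -> 9 lines: uxkx fwo ifhv wut pbzu mfdvv qjbyu jtk inpa
Hunk 4: at line 3 remove [pbzu,mfdvv,qjbyu] add [oqx] -> 7 lines: uxkx fwo ifhv wut oqx jtk inpa
Hunk 5: at line 4 remove [oqx,jtk] add [zqibs,qgfor] -> 7 lines: uxkx fwo ifhv wut zqibs qgfor inpa
Final line count: 7

Answer: 7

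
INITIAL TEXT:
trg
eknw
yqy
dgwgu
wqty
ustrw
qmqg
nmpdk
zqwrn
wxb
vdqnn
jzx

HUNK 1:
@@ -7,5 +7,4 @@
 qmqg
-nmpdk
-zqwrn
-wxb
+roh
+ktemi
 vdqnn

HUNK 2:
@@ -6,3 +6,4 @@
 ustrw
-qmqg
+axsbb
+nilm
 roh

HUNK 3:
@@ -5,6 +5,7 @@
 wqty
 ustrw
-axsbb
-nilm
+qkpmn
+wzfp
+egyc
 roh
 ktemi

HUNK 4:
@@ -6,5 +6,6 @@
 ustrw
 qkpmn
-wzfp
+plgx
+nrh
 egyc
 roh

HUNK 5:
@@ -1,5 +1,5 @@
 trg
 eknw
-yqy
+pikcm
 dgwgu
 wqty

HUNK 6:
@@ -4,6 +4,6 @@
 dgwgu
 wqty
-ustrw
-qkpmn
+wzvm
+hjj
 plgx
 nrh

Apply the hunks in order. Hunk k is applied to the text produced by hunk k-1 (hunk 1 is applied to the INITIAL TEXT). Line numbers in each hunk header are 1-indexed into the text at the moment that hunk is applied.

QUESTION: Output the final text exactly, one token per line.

Hunk 1: at line 7 remove [nmpdk,zqwrn,wxb] add [roh,ktemi] -> 11 lines: trg eknw yqy dgwgu wqty ustrw qmqg roh ktemi vdqnn jzx
Hunk 2: at line 6 remove [qmqg] add [axsbb,nilm] -> 12 lines: trg eknw yqy dgwgu wqty ustrw axsbb nilm roh ktemi vdqnn jzx
Hunk 3: at line 5 remove [axsbb,nilm] add [qkpmn,wzfp,egyc] -> 13 lines: trg eknw yqy dgwgu wqty ustrw qkpmn wzfp egyc roh ktemi vdqnn jzx
Hunk 4: at line 6 remove [wzfp] add [plgx,nrh] -> 14 lines: trg eknw yqy dgwgu wqty ustrw qkpmn plgx nrh egyc roh ktemi vdqnn jzx
Hunk 5: at line 1 remove [yqy] add [pikcm] -> 14 lines: trg eknw pikcm dgwgu wqty ustrw qkpmn plgx nrh egyc roh ktemi vdqnn jzx
Hunk 6: at line 4 remove [ustrw,qkpmn] add [wzvm,hjj] -> 14 lines: trg eknw pikcm dgwgu wqty wzvm hjj plgx nrh egyc roh ktemi vdqnn jzx

Answer: trg
eknw
pikcm
dgwgu
wqty
wzvm
hjj
plgx
nrh
egyc
roh
ktemi
vdqnn
jzx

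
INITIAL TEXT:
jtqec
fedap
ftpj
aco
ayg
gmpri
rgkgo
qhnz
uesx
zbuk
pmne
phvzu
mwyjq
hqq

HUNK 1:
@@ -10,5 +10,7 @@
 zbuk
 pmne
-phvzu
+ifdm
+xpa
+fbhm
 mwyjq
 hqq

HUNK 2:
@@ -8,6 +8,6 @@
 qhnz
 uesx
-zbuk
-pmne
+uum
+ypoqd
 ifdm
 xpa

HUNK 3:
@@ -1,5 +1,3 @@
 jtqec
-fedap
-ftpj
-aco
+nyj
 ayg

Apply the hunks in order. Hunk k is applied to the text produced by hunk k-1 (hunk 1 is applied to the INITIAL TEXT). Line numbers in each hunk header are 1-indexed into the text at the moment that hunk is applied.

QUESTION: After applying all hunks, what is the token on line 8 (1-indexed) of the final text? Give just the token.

Hunk 1: at line 10 remove [phvzu] add [ifdm,xpa,fbhm] -> 16 lines: jtqec fedap ftpj aco ayg gmpri rgkgo qhnz uesx zbuk pmne ifdm xpa fbhm mwyjq hqq
Hunk 2: at line 8 remove [zbuk,pmne] add [uum,ypoqd] -> 16 lines: jtqec fedap ftpj aco ayg gmpri rgkgo qhnz uesx uum ypoqd ifdm xpa fbhm mwyjq hqq
Hunk 3: at line 1 remove [fedap,ftpj,aco] add [nyj] -> 14 lines: jtqec nyj ayg gmpri rgkgo qhnz uesx uum ypoqd ifdm xpa fbhm mwyjq hqq
Final line 8: uum

Answer: uum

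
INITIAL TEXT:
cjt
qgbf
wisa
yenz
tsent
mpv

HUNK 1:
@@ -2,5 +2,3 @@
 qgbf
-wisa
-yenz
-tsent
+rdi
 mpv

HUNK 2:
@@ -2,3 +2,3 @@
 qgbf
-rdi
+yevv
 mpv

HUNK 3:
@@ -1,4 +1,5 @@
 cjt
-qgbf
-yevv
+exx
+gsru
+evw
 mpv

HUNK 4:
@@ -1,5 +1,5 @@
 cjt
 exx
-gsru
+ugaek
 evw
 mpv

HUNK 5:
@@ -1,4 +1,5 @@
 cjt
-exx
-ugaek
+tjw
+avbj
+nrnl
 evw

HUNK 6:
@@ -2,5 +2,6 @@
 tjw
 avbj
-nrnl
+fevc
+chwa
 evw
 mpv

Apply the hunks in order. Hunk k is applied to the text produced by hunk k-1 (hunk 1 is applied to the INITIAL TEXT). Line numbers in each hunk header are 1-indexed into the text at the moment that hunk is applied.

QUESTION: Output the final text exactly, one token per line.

Answer: cjt
tjw
avbj
fevc
chwa
evw
mpv

Derivation:
Hunk 1: at line 2 remove [wisa,yenz,tsent] add [rdi] -> 4 lines: cjt qgbf rdi mpv
Hunk 2: at line 2 remove [rdi] add [yevv] -> 4 lines: cjt qgbf yevv mpv
Hunk 3: at line 1 remove [qgbf,yevv] add [exx,gsru,evw] -> 5 lines: cjt exx gsru evw mpv
Hunk 4: at line 1 remove [gsru] add [ugaek] -> 5 lines: cjt exx ugaek evw mpv
Hunk 5: at line 1 remove [exx,ugaek] add [tjw,avbj,nrnl] -> 6 lines: cjt tjw avbj nrnl evw mpv
Hunk 6: at line 2 remove [nrnl] add [fevc,chwa] -> 7 lines: cjt tjw avbj fevc chwa evw mpv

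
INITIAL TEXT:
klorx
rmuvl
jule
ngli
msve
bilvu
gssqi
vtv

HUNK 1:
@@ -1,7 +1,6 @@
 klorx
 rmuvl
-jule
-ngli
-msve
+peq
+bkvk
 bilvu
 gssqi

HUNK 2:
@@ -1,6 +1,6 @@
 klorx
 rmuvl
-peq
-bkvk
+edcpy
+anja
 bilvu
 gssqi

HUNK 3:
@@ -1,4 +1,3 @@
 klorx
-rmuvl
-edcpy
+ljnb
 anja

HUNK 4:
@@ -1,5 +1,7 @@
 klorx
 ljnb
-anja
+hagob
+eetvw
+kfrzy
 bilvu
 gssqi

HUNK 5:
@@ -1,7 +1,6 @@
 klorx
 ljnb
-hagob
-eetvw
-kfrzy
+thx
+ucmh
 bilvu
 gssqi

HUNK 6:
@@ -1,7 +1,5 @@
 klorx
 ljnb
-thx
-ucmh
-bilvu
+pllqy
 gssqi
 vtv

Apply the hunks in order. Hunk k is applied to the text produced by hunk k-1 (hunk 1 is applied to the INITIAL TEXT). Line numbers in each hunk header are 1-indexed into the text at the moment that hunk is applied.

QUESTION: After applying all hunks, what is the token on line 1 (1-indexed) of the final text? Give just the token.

Hunk 1: at line 1 remove [jule,ngli,msve] add [peq,bkvk] -> 7 lines: klorx rmuvl peq bkvk bilvu gssqi vtv
Hunk 2: at line 1 remove [peq,bkvk] add [edcpy,anja] -> 7 lines: klorx rmuvl edcpy anja bilvu gssqi vtv
Hunk 3: at line 1 remove [rmuvl,edcpy] add [ljnb] -> 6 lines: klorx ljnb anja bilvu gssqi vtv
Hunk 4: at line 1 remove [anja] add [hagob,eetvw,kfrzy] -> 8 lines: klorx ljnb hagob eetvw kfrzy bilvu gssqi vtv
Hunk 5: at line 1 remove [hagob,eetvw,kfrzy] add [thx,ucmh] -> 7 lines: klorx ljnb thx ucmh bilvu gssqi vtv
Hunk 6: at line 1 remove [thx,ucmh,bilvu] add [pllqy] -> 5 lines: klorx ljnb pllqy gssqi vtv
Final line 1: klorx

Answer: klorx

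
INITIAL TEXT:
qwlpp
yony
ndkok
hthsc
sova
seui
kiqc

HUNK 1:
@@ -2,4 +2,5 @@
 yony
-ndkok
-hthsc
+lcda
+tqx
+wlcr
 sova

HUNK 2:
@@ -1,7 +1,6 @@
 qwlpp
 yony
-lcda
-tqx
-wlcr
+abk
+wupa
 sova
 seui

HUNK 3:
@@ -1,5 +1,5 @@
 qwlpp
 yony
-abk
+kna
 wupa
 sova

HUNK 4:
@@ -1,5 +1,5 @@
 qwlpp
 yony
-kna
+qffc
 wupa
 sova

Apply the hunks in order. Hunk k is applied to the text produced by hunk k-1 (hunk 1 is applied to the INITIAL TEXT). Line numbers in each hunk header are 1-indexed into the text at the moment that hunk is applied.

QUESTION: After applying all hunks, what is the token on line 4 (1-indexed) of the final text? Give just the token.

Answer: wupa

Derivation:
Hunk 1: at line 2 remove [ndkok,hthsc] add [lcda,tqx,wlcr] -> 8 lines: qwlpp yony lcda tqx wlcr sova seui kiqc
Hunk 2: at line 1 remove [lcda,tqx,wlcr] add [abk,wupa] -> 7 lines: qwlpp yony abk wupa sova seui kiqc
Hunk 3: at line 1 remove [abk] add [kna] -> 7 lines: qwlpp yony kna wupa sova seui kiqc
Hunk 4: at line 1 remove [kna] add [qffc] -> 7 lines: qwlpp yony qffc wupa sova seui kiqc
Final line 4: wupa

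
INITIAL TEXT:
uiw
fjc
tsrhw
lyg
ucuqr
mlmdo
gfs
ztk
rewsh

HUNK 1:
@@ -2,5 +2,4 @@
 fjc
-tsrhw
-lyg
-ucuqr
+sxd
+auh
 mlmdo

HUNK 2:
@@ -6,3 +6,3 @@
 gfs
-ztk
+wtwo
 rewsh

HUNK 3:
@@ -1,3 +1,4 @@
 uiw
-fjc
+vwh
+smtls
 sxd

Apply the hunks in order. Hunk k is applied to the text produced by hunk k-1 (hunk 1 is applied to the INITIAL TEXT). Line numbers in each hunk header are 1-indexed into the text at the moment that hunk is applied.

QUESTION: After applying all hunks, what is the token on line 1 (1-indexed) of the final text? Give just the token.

Answer: uiw

Derivation:
Hunk 1: at line 2 remove [tsrhw,lyg,ucuqr] add [sxd,auh] -> 8 lines: uiw fjc sxd auh mlmdo gfs ztk rewsh
Hunk 2: at line 6 remove [ztk] add [wtwo] -> 8 lines: uiw fjc sxd auh mlmdo gfs wtwo rewsh
Hunk 3: at line 1 remove [fjc] add [vwh,smtls] -> 9 lines: uiw vwh smtls sxd auh mlmdo gfs wtwo rewsh
Final line 1: uiw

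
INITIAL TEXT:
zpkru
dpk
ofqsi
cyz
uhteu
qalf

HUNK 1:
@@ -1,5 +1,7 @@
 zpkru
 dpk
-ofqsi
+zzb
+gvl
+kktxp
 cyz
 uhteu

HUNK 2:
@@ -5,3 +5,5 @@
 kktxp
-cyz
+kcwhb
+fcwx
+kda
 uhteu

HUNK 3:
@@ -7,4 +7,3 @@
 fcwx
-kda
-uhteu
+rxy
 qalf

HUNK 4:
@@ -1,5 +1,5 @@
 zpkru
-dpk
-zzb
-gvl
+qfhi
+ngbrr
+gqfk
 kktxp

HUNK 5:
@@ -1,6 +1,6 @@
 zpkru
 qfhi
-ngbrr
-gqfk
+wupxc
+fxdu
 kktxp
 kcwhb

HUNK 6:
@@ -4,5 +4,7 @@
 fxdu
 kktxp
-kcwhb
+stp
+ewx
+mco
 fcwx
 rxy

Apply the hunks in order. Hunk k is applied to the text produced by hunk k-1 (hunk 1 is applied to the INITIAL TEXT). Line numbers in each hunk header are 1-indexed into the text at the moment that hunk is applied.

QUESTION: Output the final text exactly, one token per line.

Answer: zpkru
qfhi
wupxc
fxdu
kktxp
stp
ewx
mco
fcwx
rxy
qalf

Derivation:
Hunk 1: at line 1 remove [ofqsi] add [zzb,gvl,kktxp] -> 8 lines: zpkru dpk zzb gvl kktxp cyz uhteu qalf
Hunk 2: at line 5 remove [cyz] add [kcwhb,fcwx,kda] -> 10 lines: zpkru dpk zzb gvl kktxp kcwhb fcwx kda uhteu qalf
Hunk 3: at line 7 remove [kda,uhteu] add [rxy] -> 9 lines: zpkru dpk zzb gvl kktxp kcwhb fcwx rxy qalf
Hunk 4: at line 1 remove [dpk,zzb,gvl] add [qfhi,ngbrr,gqfk] -> 9 lines: zpkru qfhi ngbrr gqfk kktxp kcwhb fcwx rxy qalf
Hunk 5: at line 1 remove [ngbrr,gqfk] add [wupxc,fxdu] -> 9 lines: zpkru qfhi wupxc fxdu kktxp kcwhb fcwx rxy qalf
Hunk 6: at line 4 remove [kcwhb] add [stp,ewx,mco] -> 11 lines: zpkru qfhi wupxc fxdu kktxp stp ewx mco fcwx rxy qalf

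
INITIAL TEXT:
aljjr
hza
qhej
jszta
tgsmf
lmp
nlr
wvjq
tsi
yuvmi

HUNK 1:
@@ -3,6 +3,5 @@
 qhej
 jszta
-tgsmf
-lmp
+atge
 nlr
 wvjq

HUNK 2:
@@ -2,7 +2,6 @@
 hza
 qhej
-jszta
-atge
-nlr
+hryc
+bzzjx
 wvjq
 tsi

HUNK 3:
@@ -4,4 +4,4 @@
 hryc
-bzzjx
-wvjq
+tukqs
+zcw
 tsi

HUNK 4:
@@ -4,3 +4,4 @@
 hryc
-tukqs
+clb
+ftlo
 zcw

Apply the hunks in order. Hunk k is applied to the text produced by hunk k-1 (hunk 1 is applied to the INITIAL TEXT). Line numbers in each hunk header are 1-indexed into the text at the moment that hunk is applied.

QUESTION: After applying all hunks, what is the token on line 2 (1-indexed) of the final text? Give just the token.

Hunk 1: at line 3 remove [tgsmf,lmp] add [atge] -> 9 lines: aljjr hza qhej jszta atge nlr wvjq tsi yuvmi
Hunk 2: at line 2 remove [jszta,atge,nlr] add [hryc,bzzjx] -> 8 lines: aljjr hza qhej hryc bzzjx wvjq tsi yuvmi
Hunk 3: at line 4 remove [bzzjx,wvjq] add [tukqs,zcw] -> 8 lines: aljjr hza qhej hryc tukqs zcw tsi yuvmi
Hunk 4: at line 4 remove [tukqs] add [clb,ftlo] -> 9 lines: aljjr hza qhej hryc clb ftlo zcw tsi yuvmi
Final line 2: hza

Answer: hza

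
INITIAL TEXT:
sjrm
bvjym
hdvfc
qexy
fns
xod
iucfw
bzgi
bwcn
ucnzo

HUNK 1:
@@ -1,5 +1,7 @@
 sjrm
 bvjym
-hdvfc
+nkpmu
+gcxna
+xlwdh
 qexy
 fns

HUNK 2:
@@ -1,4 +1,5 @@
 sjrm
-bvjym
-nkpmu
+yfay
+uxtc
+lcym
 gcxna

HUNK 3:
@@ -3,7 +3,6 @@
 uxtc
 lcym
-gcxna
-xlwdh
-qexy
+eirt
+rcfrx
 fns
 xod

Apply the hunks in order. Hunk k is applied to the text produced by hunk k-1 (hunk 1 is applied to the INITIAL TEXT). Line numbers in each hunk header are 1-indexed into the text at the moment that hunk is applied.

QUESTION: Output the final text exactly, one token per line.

Answer: sjrm
yfay
uxtc
lcym
eirt
rcfrx
fns
xod
iucfw
bzgi
bwcn
ucnzo

Derivation:
Hunk 1: at line 1 remove [hdvfc] add [nkpmu,gcxna,xlwdh] -> 12 lines: sjrm bvjym nkpmu gcxna xlwdh qexy fns xod iucfw bzgi bwcn ucnzo
Hunk 2: at line 1 remove [bvjym,nkpmu] add [yfay,uxtc,lcym] -> 13 lines: sjrm yfay uxtc lcym gcxna xlwdh qexy fns xod iucfw bzgi bwcn ucnzo
Hunk 3: at line 3 remove [gcxna,xlwdh,qexy] add [eirt,rcfrx] -> 12 lines: sjrm yfay uxtc lcym eirt rcfrx fns xod iucfw bzgi bwcn ucnzo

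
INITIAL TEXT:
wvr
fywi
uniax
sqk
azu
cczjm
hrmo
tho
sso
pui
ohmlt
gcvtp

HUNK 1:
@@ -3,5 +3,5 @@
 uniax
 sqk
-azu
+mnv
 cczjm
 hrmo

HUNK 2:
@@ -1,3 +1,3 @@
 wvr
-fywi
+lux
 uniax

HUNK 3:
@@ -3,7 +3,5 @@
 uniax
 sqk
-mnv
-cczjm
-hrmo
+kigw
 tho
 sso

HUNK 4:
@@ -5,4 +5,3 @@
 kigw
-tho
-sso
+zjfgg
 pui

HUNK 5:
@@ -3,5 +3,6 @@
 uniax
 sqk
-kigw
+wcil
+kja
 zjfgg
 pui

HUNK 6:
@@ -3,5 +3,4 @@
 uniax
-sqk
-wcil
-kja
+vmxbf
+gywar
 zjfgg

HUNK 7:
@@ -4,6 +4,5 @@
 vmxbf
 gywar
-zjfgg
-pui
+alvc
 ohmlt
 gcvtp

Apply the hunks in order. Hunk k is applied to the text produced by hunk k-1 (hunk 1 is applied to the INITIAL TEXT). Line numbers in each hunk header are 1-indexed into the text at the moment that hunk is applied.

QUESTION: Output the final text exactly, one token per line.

Hunk 1: at line 3 remove [azu] add [mnv] -> 12 lines: wvr fywi uniax sqk mnv cczjm hrmo tho sso pui ohmlt gcvtp
Hunk 2: at line 1 remove [fywi] add [lux] -> 12 lines: wvr lux uniax sqk mnv cczjm hrmo tho sso pui ohmlt gcvtp
Hunk 3: at line 3 remove [mnv,cczjm,hrmo] add [kigw] -> 10 lines: wvr lux uniax sqk kigw tho sso pui ohmlt gcvtp
Hunk 4: at line 5 remove [tho,sso] add [zjfgg] -> 9 lines: wvr lux uniax sqk kigw zjfgg pui ohmlt gcvtp
Hunk 5: at line 3 remove [kigw] add [wcil,kja] -> 10 lines: wvr lux uniax sqk wcil kja zjfgg pui ohmlt gcvtp
Hunk 6: at line 3 remove [sqk,wcil,kja] add [vmxbf,gywar] -> 9 lines: wvr lux uniax vmxbf gywar zjfgg pui ohmlt gcvtp
Hunk 7: at line 4 remove [zjfgg,pui] add [alvc] -> 8 lines: wvr lux uniax vmxbf gywar alvc ohmlt gcvtp

Answer: wvr
lux
uniax
vmxbf
gywar
alvc
ohmlt
gcvtp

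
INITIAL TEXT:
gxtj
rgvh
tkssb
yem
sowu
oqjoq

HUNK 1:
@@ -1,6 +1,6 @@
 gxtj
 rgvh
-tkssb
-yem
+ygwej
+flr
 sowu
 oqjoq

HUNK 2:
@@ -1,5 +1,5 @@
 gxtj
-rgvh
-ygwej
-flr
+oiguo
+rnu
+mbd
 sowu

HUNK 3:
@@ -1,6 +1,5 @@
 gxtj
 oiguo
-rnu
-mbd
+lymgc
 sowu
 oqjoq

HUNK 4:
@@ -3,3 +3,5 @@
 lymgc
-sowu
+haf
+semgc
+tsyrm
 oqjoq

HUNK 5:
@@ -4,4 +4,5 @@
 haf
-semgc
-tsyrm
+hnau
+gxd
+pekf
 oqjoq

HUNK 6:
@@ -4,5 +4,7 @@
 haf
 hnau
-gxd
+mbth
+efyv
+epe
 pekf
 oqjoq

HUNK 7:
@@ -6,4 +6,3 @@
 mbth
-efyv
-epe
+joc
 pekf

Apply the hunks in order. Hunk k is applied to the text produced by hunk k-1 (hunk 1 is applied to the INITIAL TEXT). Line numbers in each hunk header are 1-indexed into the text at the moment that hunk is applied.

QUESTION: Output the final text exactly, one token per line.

Hunk 1: at line 1 remove [tkssb,yem] add [ygwej,flr] -> 6 lines: gxtj rgvh ygwej flr sowu oqjoq
Hunk 2: at line 1 remove [rgvh,ygwej,flr] add [oiguo,rnu,mbd] -> 6 lines: gxtj oiguo rnu mbd sowu oqjoq
Hunk 3: at line 1 remove [rnu,mbd] add [lymgc] -> 5 lines: gxtj oiguo lymgc sowu oqjoq
Hunk 4: at line 3 remove [sowu] add [haf,semgc,tsyrm] -> 7 lines: gxtj oiguo lymgc haf semgc tsyrm oqjoq
Hunk 5: at line 4 remove [semgc,tsyrm] add [hnau,gxd,pekf] -> 8 lines: gxtj oiguo lymgc haf hnau gxd pekf oqjoq
Hunk 6: at line 4 remove [gxd] add [mbth,efyv,epe] -> 10 lines: gxtj oiguo lymgc haf hnau mbth efyv epe pekf oqjoq
Hunk 7: at line 6 remove [efyv,epe] add [joc] -> 9 lines: gxtj oiguo lymgc haf hnau mbth joc pekf oqjoq

Answer: gxtj
oiguo
lymgc
haf
hnau
mbth
joc
pekf
oqjoq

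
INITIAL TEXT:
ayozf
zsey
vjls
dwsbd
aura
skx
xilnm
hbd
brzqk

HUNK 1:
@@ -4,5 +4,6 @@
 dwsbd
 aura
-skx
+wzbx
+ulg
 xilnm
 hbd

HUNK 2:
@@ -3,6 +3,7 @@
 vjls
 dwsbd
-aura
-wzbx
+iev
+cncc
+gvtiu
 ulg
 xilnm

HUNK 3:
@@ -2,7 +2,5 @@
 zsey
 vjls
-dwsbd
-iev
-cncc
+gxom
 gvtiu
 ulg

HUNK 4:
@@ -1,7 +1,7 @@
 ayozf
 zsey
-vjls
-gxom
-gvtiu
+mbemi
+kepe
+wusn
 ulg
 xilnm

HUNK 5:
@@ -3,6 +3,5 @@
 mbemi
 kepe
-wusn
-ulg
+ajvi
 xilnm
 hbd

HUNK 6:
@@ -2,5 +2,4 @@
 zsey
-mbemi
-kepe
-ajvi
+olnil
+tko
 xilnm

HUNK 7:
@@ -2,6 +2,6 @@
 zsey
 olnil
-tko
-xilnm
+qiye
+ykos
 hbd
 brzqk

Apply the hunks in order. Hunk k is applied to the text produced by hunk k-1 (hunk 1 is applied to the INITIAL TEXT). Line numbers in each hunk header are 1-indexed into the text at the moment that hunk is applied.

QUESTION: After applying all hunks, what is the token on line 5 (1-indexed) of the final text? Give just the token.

Answer: ykos

Derivation:
Hunk 1: at line 4 remove [skx] add [wzbx,ulg] -> 10 lines: ayozf zsey vjls dwsbd aura wzbx ulg xilnm hbd brzqk
Hunk 2: at line 3 remove [aura,wzbx] add [iev,cncc,gvtiu] -> 11 lines: ayozf zsey vjls dwsbd iev cncc gvtiu ulg xilnm hbd brzqk
Hunk 3: at line 2 remove [dwsbd,iev,cncc] add [gxom] -> 9 lines: ayozf zsey vjls gxom gvtiu ulg xilnm hbd brzqk
Hunk 4: at line 1 remove [vjls,gxom,gvtiu] add [mbemi,kepe,wusn] -> 9 lines: ayozf zsey mbemi kepe wusn ulg xilnm hbd brzqk
Hunk 5: at line 3 remove [wusn,ulg] add [ajvi] -> 8 lines: ayozf zsey mbemi kepe ajvi xilnm hbd brzqk
Hunk 6: at line 2 remove [mbemi,kepe,ajvi] add [olnil,tko] -> 7 lines: ayozf zsey olnil tko xilnm hbd brzqk
Hunk 7: at line 2 remove [tko,xilnm] add [qiye,ykos] -> 7 lines: ayozf zsey olnil qiye ykos hbd brzqk
Final line 5: ykos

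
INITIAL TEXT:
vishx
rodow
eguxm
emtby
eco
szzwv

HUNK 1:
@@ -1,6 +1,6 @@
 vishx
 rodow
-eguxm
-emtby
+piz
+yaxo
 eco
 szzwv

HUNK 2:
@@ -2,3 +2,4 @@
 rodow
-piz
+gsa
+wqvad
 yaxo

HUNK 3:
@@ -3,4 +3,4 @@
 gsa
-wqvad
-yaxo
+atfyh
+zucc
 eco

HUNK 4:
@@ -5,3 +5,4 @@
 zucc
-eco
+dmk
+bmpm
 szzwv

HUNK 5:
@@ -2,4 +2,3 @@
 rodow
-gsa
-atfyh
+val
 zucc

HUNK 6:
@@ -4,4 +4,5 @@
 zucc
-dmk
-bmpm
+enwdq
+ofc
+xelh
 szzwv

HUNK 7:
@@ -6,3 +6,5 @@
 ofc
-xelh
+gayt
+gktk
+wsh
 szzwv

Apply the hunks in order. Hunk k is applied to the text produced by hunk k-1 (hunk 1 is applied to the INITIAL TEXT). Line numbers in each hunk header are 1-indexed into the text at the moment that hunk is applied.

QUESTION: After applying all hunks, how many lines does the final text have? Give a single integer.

Hunk 1: at line 1 remove [eguxm,emtby] add [piz,yaxo] -> 6 lines: vishx rodow piz yaxo eco szzwv
Hunk 2: at line 2 remove [piz] add [gsa,wqvad] -> 7 lines: vishx rodow gsa wqvad yaxo eco szzwv
Hunk 3: at line 3 remove [wqvad,yaxo] add [atfyh,zucc] -> 7 lines: vishx rodow gsa atfyh zucc eco szzwv
Hunk 4: at line 5 remove [eco] add [dmk,bmpm] -> 8 lines: vishx rodow gsa atfyh zucc dmk bmpm szzwv
Hunk 5: at line 2 remove [gsa,atfyh] add [val] -> 7 lines: vishx rodow val zucc dmk bmpm szzwv
Hunk 6: at line 4 remove [dmk,bmpm] add [enwdq,ofc,xelh] -> 8 lines: vishx rodow val zucc enwdq ofc xelh szzwv
Hunk 7: at line 6 remove [xelh] add [gayt,gktk,wsh] -> 10 lines: vishx rodow val zucc enwdq ofc gayt gktk wsh szzwv
Final line count: 10

Answer: 10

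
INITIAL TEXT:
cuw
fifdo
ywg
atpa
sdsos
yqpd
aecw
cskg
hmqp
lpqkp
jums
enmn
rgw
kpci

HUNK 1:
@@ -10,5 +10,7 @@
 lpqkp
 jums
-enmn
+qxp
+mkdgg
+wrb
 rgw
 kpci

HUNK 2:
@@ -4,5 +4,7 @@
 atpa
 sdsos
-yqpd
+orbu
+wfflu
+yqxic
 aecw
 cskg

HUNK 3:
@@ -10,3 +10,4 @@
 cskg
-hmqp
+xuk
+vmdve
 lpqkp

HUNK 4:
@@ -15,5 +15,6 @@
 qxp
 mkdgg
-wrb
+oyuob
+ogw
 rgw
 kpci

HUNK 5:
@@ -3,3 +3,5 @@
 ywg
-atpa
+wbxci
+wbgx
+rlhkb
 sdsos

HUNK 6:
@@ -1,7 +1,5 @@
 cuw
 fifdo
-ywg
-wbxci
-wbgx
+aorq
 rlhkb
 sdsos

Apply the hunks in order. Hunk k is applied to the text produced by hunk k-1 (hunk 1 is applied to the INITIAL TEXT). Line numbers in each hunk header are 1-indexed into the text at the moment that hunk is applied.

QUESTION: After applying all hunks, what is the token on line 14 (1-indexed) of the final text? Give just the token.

Hunk 1: at line 10 remove [enmn] add [qxp,mkdgg,wrb] -> 16 lines: cuw fifdo ywg atpa sdsos yqpd aecw cskg hmqp lpqkp jums qxp mkdgg wrb rgw kpci
Hunk 2: at line 4 remove [yqpd] add [orbu,wfflu,yqxic] -> 18 lines: cuw fifdo ywg atpa sdsos orbu wfflu yqxic aecw cskg hmqp lpqkp jums qxp mkdgg wrb rgw kpci
Hunk 3: at line 10 remove [hmqp] add [xuk,vmdve] -> 19 lines: cuw fifdo ywg atpa sdsos orbu wfflu yqxic aecw cskg xuk vmdve lpqkp jums qxp mkdgg wrb rgw kpci
Hunk 4: at line 15 remove [wrb] add [oyuob,ogw] -> 20 lines: cuw fifdo ywg atpa sdsos orbu wfflu yqxic aecw cskg xuk vmdve lpqkp jums qxp mkdgg oyuob ogw rgw kpci
Hunk 5: at line 3 remove [atpa] add [wbxci,wbgx,rlhkb] -> 22 lines: cuw fifdo ywg wbxci wbgx rlhkb sdsos orbu wfflu yqxic aecw cskg xuk vmdve lpqkp jums qxp mkdgg oyuob ogw rgw kpci
Hunk 6: at line 1 remove [ywg,wbxci,wbgx] add [aorq] -> 20 lines: cuw fifdo aorq rlhkb sdsos orbu wfflu yqxic aecw cskg xuk vmdve lpqkp jums qxp mkdgg oyuob ogw rgw kpci
Final line 14: jums

Answer: jums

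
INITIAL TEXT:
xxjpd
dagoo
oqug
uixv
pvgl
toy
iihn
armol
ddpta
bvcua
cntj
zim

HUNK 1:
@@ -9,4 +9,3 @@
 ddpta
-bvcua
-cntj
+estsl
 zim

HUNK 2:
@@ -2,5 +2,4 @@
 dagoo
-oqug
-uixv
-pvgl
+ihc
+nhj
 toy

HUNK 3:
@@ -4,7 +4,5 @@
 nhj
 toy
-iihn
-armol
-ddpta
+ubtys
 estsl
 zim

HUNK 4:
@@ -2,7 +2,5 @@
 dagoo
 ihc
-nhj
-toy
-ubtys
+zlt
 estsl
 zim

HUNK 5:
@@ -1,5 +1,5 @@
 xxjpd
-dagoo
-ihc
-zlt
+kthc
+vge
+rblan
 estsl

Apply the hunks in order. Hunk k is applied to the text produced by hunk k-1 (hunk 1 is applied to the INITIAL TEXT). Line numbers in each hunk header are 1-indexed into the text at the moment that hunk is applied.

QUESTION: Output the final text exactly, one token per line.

Hunk 1: at line 9 remove [bvcua,cntj] add [estsl] -> 11 lines: xxjpd dagoo oqug uixv pvgl toy iihn armol ddpta estsl zim
Hunk 2: at line 2 remove [oqug,uixv,pvgl] add [ihc,nhj] -> 10 lines: xxjpd dagoo ihc nhj toy iihn armol ddpta estsl zim
Hunk 3: at line 4 remove [iihn,armol,ddpta] add [ubtys] -> 8 lines: xxjpd dagoo ihc nhj toy ubtys estsl zim
Hunk 4: at line 2 remove [nhj,toy,ubtys] add [zlt] -> 6 lines: xxjpd dagoo ihc zlt estsl zim
Hunk 5: at line 1 remove [dagoo,ihc,zlt] add [kthc,vge,rblan] -> 6 lines: xxjpd kthc vge rblan estsl zim

Answer: xxjpd
kthc
vge
rblan
estsl
zim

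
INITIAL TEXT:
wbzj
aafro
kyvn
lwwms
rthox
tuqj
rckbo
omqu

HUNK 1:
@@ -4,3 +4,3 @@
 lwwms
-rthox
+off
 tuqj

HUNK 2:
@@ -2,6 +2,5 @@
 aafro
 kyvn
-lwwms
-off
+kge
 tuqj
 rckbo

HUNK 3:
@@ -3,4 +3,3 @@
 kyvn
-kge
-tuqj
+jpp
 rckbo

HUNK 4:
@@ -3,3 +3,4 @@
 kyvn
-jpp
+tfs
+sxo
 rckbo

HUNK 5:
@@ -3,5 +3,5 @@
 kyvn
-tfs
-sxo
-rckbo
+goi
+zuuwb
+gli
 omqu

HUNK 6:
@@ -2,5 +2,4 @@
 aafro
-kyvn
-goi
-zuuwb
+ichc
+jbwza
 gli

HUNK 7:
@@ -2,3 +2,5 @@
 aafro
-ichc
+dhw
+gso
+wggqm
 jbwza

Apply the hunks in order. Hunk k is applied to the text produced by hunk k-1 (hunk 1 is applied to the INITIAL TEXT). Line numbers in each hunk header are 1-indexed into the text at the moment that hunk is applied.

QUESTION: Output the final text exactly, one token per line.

Hunk 1: at line 4 remove [rthox] add [off] -> 8 lines: wbzj aafro kyvn lwwms off tuqj rckbo omqu
Hunk 2: at line 2 remove [lwwms,off] add [kge] -> 7 lines: wbzj aafro kyvn kge tuqj rckbo omqu
Hunk 3: at line 3 remove [kge,tuqj] add [jpp] -> 6 lines: wbzj aafro kyvn jpp rckbo omqu
Hunk 4: at line 3 remove [jpp] add [tfs,sxo] -> 7 lines: wbzj aafro kyvn tfs sxo rckbo omqu
Hunk 5: at line 3 remove [tfs,sxo,rckbo] add [goi,zuuwb,gli] -> 7 lines: wbzj aafro kyvn goi zuuwb gli omqu
Hunk 6: at line 2 remove [kyvn,goi,zuuwb] add [ichc,jbwza] -> 6 lines: wbzj aafro ichc jbwza gli omqu
Hunk 7: at line 2 remove [ichc] add [dhw,gso,wggqm] -> 8 lines: wbzj aafro dhw gso wggqm jbwza gli omqu

Answer: wbzj
aafro
dhw
gso
wggqm
jbwza
gli
omqu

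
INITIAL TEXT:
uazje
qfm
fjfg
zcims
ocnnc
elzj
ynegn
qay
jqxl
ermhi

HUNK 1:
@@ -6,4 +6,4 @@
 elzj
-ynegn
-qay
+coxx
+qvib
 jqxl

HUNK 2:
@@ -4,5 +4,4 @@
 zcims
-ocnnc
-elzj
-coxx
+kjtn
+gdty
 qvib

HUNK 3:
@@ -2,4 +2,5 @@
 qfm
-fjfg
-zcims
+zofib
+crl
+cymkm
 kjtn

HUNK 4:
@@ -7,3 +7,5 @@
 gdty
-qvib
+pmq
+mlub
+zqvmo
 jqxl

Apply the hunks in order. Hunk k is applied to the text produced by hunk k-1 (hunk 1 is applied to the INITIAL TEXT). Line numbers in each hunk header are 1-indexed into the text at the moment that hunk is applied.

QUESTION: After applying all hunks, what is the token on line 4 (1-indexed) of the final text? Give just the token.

Hunk 1: at line 6 remove [ynegn,qay] add [coxx,qvib] -> 10 lines: uazje qfm fjfg zcims ocnnc elzj coxx qvib jqxl ermhi
Hunk 2: at line 4 remove [ocnnc,elzj,coxx] add [kjtn,gdty] -> 9 lines: uazje qfm fjfg zcims kjtn gdty qvib jqxl ermhi
Hunk 3: at line 2 remove [fjfg,zcims] add [zofib,crl,cymkm] -> 10 lines: uazje qfm zofib crl cymkm kjtn gdty qvib jqxl ermhi
Hunk 4: at line 7 remove [qvib] add [pmq,mlub,zqvmo] -> 12 lines: uazje qfm zofib crl cymkm kjtn gdty pmq mlub zqvmo jqxl ermhi
Final line 4: crl

Answer: crl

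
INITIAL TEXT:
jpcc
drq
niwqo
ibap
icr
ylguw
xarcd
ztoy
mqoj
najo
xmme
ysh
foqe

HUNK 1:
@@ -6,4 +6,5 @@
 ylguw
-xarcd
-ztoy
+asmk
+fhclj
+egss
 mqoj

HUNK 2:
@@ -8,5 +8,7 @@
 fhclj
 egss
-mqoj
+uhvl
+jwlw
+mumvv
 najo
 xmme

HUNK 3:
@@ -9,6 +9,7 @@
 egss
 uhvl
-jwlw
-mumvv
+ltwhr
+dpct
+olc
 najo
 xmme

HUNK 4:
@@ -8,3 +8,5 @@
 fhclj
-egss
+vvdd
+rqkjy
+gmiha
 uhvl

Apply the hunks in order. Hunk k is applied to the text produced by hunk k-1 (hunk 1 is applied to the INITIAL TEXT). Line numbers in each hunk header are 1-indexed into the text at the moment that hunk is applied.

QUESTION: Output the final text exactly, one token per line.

Hunk 1: at line 6 remove [xarcd,ztoy] add [asmk,fhclj,egss] -> 14 lines: jpcc drq niwqo ibap icr ylguw asmk fhclj egss mqoj najo xmme ysh foqe
Hunk 2: at line 8 remove [mqoj] add [uhvl,jwlw,mumvv] -> 16 lines: jpcc drq niwqo ibap icr ylguw asmk fhclj egss uhvl jwlw mumvv najo xmme ysh foqe
Hunk 3: at line 9 remove [jwlw,mumvv] add [ltwhr,dpct,olc] -> 17 lines: jpcc drq niwqo ibap icr ylguw asmk fhclj egss uhvl ltwhr dpct olc najo xmme ysh foqe
Hunk 4: at line 8 remove [egss] add [vvdd,rqkjy,gmiha] -> 19 lines: jpcc drq niwqo ibap icr ylguw asmk fhclj vvdd rqkjy gmiha uhvl ltwhr dpct olc najo xmme ysh foqe

Answer: jpcc
drq
niwqo
ibap
icr
ylguw
asmk
fhclj
vvdd
rqkjy
gmiha
uhvl
ltwhr
dpct
olc
najo
xmme
ysh
foqe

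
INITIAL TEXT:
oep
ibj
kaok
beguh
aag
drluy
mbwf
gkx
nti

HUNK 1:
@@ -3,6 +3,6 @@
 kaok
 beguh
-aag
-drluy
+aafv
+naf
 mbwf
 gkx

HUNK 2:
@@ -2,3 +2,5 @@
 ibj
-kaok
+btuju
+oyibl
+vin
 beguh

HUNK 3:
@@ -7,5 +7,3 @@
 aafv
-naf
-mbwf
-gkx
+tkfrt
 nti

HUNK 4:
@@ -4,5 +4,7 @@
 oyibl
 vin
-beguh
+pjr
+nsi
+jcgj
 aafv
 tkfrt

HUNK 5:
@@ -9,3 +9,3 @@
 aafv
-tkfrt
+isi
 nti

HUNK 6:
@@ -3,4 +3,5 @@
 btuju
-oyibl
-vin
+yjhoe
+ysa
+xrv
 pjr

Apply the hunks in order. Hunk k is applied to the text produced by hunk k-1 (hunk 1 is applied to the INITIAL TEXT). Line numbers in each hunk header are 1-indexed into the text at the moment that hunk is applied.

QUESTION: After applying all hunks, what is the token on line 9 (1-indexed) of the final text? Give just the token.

Answer: jcgj

Derivation:
Hunk 1: at line 3 remove [aag,drluy] add [aafv,naf] -> 9 lines: oep ibj kaok beguh aafv naf mbwf gkx nti
Hunk 2: at line 2 remove [kaok] add [btuju,oyibl,vin] -> 11 lines: oep ibj btuju oyibl vin beguh aafv naf mbwf gkx nti
Hunk 3: at line 7 remove [naf,mbwf,gkx] add [tkfrt] -> 9 lines: oep ibj btuju oyibl vin beguh aafv tkfrt nti
Hunk 4: at line 4 remove [beguh] add [pjr,nsi,jcgj] -> 11 lines: oep ibj btuju oyibl vin pjr nsi jcgj aafv tkfrt nti
Hunk 5: at line 9 remove [tkfrt] add [isi] -> 11 lines: oep ibj btuju oyibl vin pjr nsi jcgj aafv isi nti
Hunk 6: at line 3 remove [oyibl,vin] add [yjhoe,ysa,xrv] -> 12 lines: oep ibj btuju yjhoe ysa xrv pjr nsi jcgj aafv isi nti
Final line 9: jcgj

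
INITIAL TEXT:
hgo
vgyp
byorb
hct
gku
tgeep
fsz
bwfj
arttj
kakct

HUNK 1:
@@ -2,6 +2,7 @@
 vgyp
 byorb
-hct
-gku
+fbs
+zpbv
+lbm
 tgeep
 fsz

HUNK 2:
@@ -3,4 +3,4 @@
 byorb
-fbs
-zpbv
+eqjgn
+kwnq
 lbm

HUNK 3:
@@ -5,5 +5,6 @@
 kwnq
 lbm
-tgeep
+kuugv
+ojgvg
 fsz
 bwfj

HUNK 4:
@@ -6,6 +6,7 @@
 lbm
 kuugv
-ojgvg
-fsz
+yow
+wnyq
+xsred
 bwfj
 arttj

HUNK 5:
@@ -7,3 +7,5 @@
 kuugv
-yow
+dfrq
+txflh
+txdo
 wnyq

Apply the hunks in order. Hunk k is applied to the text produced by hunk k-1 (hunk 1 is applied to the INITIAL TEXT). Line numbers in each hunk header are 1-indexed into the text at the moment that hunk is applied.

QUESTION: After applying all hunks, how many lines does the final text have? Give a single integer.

Hunk 1: at line 2 remove [hct,gku] add [fbs,zpbv,lbm] -> 11 lines: hgo vgyp byorb fbs zpbv lbm tgeep fsz bwfj arttj kakct
Hunk 2: at line 3 remove [fbs,zpbv] add [eqjgn,kwnq] -> 11 lines: hgo vgyp byorb eqjgn kwnq lbm tgeep fsz bwfj arttj kakct
Hunk 3: at line 5 remove [tgeep] add [kuugv,ojgvg] -> 12 lines: hgo vgyp byorb eqjgn kwnq lbm kuugv ojgvg fsz bwfj arttj kakct
Hunk 4: at line 6 remove [ojgvg,fsz] add [yow,wnyq,xsred] -> 13 lines: hgo vgyp byorb eqjgn kwnq lbm kuugv yow wnyq xsred bwfj arttj kakct
Hunk 5: at line 7 remove [yow] add [dfrq,txflh,txdo] -> 15 lines: hgo vgyp byorb eqjgn kwnq lbm kuugv dfrq txflh txdo wnyq xsred bwfj arttj kakct
Final line count: 15

Answer: 15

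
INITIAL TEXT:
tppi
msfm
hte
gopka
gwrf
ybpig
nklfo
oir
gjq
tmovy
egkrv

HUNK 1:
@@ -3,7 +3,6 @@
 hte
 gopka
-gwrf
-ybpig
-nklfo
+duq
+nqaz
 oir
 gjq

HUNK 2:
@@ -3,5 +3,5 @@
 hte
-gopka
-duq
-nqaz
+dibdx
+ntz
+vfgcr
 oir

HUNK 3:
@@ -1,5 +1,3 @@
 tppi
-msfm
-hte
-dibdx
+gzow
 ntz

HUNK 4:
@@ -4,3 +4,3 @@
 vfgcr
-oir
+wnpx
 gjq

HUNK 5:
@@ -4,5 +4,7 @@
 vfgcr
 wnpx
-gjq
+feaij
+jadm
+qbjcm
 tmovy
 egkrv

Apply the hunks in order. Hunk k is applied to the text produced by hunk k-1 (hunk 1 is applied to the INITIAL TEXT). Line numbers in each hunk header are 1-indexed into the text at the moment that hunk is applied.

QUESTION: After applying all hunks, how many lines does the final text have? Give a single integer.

Hunk 1: at line 3 remove [gwrf,ybpig,nklfo] add [duq,nqaz] -> 10 lines: tppi msfm hte gopka duq nqaz oir gjq tmovy egkrv
Hunk 2: at line 3 remove [gopka,duq,nqaz] add [dibdx,ntz,vfgcr] -> 10 lines: tppi msfm hte dibdx ntz vfgcr oir gjq tmovy egkrv
Hunk 3: at line 1 remove [msfm,hte,dibdx] add [gzow] -> 8 lines: tppi gzow ntz vfgcr oir gjq tmovy egkrv
Hunk 4: at line 4 remove [oir] add [wnpx] -> 8 lines: tppi gzow ntz vfgcr wnpx gjq tmovy egkrv
Hunk 5: at line 4 remove [gjq] add [feaij,jadm,qbjcm] -> 10 lines: tppi gzow ntz vfgcr wnpx feaij jadm qbjcm tmovy egkrv
Final line count: 10

Answer: 10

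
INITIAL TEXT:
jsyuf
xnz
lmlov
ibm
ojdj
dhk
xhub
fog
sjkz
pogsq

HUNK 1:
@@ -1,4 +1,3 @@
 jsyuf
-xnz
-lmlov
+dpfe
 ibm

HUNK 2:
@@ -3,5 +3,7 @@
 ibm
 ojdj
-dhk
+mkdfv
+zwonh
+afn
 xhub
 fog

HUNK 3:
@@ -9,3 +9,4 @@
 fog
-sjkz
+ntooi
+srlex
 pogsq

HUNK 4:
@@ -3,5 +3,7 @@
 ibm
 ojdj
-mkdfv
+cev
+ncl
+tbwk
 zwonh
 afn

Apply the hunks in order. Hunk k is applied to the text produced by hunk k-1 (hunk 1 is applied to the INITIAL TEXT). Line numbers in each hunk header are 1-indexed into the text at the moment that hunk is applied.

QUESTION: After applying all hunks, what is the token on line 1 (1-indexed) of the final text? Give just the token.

Answer: jsyuf

Derivation:
Hunk 1: at line 1 remove [xnz,lmlov] add [dpfe] -> 9 lines: jsyuf dpfe ibm ojdj dhk xhub fog sjkz pogsq
Hunk 2: at line 3 remove [dhk] add [mkdfv,zwonh,afn] -> 11 lines: jsyuf dpfe ibm ojdj mkdfv zwonh afn xhub fog sjkz pogsq
Hunk 3: at line 9 remove [sjkz] add [ntooi,srlex] -> 12 lines: jsyuf dpfe ibm ojdj mkdfv zwonh afn xhub fog ntooi srlex pogsq
Hunk 4: at line 3 remove [mkdfv] add [cev,ncl,tbwk] -> 14 lines: jsyuf dpfe ibm ojdj cev ncl tbwk zwonh afn xhub fog ntooi srlex pogsq
Final line 1: jsyuf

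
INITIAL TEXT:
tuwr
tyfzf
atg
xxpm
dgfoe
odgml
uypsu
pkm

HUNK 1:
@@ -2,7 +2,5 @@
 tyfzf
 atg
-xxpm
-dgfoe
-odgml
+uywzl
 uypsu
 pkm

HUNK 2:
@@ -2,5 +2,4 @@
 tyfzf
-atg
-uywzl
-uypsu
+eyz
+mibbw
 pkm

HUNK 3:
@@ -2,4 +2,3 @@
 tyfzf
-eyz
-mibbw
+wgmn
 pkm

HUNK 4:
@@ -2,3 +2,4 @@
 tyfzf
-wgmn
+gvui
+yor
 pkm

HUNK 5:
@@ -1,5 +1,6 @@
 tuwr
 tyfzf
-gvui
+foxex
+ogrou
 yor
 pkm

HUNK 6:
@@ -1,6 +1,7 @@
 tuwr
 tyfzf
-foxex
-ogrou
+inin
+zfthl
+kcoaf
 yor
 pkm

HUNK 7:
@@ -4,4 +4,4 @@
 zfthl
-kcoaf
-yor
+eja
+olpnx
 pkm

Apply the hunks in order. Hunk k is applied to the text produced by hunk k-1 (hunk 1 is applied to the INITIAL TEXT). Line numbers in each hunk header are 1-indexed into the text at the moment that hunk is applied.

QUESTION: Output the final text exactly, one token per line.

Hunk 1: at line 2 remove [xxpm,dgfoe,odgml] add [uywzl] -> 6 lines: tuwr tyfzf atg uywzl uypsu pkm
Hunk 2: at line 2 remove [atg,uywzl,uypsu] add [eyz,mibbw] -> 5 lines: tuwr tyfzf eyz mibbw pkm
Hunk 3: at line 2 remove [eyz,mibbw] add [wgmn] -> 4 lines: tuwr tyfzf wgmn pkm
Hunk 4: at line 2 remove [wgmn] add [gvui,yor] -> 5 lines: tuwr tyfzf gvui yor pkm
Hunk 5: at line 1 remove [gvui] add [foxex,ogrou] -> 6 lines: tuwr tyfzf foxex ogrou yor pkm
Hunk 6: at line 1 remove [foxex,ogrou] add [inin,zfthl,kcoaf] -> 7 lines: tuwr tyfzf inin zfthl kcoaf yor pkm
Hunk 7: at line 4 remove [kcoaf,yor] add [eja,olpnx] -> 7 lines: tuwr tyfzf inin zfthl eja olpnx pkm

Answer: tuwr
tyfzf
inin
zfthl
eja
olpnx
pkm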